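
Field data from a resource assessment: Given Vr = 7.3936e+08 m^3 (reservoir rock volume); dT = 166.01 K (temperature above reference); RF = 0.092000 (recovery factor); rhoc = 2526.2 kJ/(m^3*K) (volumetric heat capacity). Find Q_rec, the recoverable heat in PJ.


Step 1: Q_s = Vr*rhoc*dT/1e12 = 7.3936e+08*2526.2*166.01/1e12 = 310.0687 PJ
Step 2: Q_rec = Q_s * RF = 310.0687 * 0.092 = 28.526 PJ
Q_rec = 28.526 PJ


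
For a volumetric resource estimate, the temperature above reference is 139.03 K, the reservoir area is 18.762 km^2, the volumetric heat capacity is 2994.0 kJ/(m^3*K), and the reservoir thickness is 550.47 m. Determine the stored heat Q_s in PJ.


Step 1: Vr = A*1e6*hr = 18.762*1e6*550.47 = 1.032792e+10 m^3
Step 2: Q_s = Vr*rhoc*dT/1e12 = 1.032792e+10*2994.0*139.03/1e12 = 4299.1 PJ
Q_s = 4299.1 PJ


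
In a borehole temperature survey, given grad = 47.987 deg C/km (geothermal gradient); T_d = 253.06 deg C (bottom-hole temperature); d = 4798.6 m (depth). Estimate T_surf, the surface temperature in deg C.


T_surf = T_d - grad * d / 1000
T_surf = 253.06 - 47.987 * 4798.6 / 1000
T_surf = 22.790 deg C


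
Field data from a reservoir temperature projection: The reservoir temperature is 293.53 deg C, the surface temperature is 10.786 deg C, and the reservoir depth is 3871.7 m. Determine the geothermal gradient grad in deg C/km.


grad = (T_res - T_surf) / d * 1000
grad = (293.53 - 10.786) / 3871.7 * 1000
grad = 73.028 deg C/km


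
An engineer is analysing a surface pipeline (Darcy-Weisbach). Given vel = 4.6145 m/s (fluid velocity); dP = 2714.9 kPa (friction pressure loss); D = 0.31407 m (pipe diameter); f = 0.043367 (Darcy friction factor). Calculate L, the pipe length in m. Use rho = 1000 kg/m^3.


L = dP*1000*D / (f*rho*vel^2/2)
L = 2714.9*1000*0.31407 / (0.043367*1000*4.6145^2/2)
L = 1846.7 m


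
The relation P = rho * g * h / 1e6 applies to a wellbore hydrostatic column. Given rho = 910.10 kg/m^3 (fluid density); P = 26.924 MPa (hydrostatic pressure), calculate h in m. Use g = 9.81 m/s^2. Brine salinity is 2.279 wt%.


h = P * 1e6 / (g * rho)
h = 26.924 * 1e6 / (9.81 * 910.10)
h = 3015.7 m


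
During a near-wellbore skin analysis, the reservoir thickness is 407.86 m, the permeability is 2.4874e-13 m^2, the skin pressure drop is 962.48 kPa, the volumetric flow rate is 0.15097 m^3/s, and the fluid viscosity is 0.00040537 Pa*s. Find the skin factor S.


S = dP_s * 1000 * 2*pi*k*hr / (q*mu)
S = 962.48 * 1000 * 2*pi*2.4874e-13*407.86 / (0.15097*0.00040537)
S = 10.025


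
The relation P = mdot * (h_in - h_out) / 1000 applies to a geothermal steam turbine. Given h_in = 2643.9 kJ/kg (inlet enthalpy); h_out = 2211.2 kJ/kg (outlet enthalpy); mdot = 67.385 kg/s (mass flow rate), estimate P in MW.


P = mdot * (h_in - h_out) / 1000
P = 67.385 * (2643.9 - 2211.2) / 1000
P = 29.157 MW


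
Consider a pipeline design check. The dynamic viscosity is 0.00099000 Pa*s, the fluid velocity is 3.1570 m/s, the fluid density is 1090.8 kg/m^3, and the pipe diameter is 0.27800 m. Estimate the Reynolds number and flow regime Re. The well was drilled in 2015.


Step 1: Re = rho*vel*D/mu = 1090.8*3.157*0.278/0.00099 = 9.6701e+05
Step 2: Re = 9.6701e+05 > 4000, so flow is turbulent.
Re = 9.6701e+05 (turbulent)


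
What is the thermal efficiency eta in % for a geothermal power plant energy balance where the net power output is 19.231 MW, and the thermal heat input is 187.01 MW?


eta = W_net / Q_in * 100
eta = 19.231 / 187.01 * 100
eta = 10.283 %


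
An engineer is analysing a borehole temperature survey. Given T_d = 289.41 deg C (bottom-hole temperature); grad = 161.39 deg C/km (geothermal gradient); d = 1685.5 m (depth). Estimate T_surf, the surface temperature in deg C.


T_surf = T_d - grad * d / 1000
T_surf = 289.41 - 161.39 * 1685.5 / 1000
T_surf = 17.387 deg C


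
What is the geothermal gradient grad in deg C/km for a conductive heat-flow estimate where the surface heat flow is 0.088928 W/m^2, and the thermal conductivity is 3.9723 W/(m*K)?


grad = q * 1000 / k
grad = 0.088928 * 1000 / 3.9723
grad = 22.387 deg C/km


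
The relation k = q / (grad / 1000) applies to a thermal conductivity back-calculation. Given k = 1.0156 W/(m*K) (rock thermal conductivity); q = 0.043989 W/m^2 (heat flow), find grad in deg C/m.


grad = q / k * 1000
grad = 0.043989 / 1.0156 * 1000
grad = 43.31331 deg C/km
Convert: 43.31331 deg C/km * 0.001 = 0.043313 deg C/m
grad = 0.043313 deg C/m


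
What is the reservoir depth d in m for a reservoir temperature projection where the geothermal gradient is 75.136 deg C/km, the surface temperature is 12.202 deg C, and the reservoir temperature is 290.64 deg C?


d = (T_res - T_surf) / grad * 1000
d = (290.64 - 12.202) / 75.136 * 1000
d = 3705.8 m


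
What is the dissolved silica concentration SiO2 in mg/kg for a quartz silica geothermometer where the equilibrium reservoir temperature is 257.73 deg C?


SiO2 = 10^(5.19 - 1309/(T_eq + 273.15))
SiO2 = 10^(5.19 - 1309/(257.73 + 273.15))
SiO2 = 530.01 mg/kg


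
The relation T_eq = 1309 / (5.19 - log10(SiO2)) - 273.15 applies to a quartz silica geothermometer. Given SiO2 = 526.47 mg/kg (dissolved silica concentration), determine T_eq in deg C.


T_eq = 1309 / (5.19 - log10(SiO2)) - 273.15
T_eq = 1309 / (5.19 - log10(526.47)) - 273.15
T_eq = 257.10 deg C


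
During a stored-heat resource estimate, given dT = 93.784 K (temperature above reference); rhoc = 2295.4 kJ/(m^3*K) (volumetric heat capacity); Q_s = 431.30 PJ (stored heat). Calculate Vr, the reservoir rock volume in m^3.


Vr = Q_s * 1e12 / (rhoc * dT)
Vr = 431.30 * 1e12 / (2295.4 * 93.784)
Vr = 2.0035e+09 m^3


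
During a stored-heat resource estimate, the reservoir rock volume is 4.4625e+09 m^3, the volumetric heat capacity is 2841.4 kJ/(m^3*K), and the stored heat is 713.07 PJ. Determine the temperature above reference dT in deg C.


dT = Q_s * 1e12 / (Vr * rhoc)
dT = 713.07 * 1e12 / (4.4625e+09 * 2841.4)
dT = 56.23692 K
Convert (temperature difference, 1 K = 1 deg C): 56.23692 K = 56.23692 deg C
dT = 56.237 deg C


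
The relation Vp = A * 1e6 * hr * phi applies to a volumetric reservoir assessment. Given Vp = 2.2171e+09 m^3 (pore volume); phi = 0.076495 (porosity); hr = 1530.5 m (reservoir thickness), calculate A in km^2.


A = Vp / (1e6 * hr * phi)
A = 2.2171e+09 / (1e6 * 1530.5 * 0.076495)
A = 18.937 km^2


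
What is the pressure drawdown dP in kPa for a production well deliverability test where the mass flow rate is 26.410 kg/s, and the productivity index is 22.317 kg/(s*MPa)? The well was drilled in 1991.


dP = mdot * 1000 / PI
dP = 26.410 * 1000 / 22.317
dP = 1183.4 kPa


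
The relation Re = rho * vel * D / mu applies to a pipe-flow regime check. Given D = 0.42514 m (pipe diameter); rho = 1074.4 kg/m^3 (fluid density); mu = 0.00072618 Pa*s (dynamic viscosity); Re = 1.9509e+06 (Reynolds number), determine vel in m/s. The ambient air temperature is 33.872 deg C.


vel = Re * mu / (rho * D)
vel = 1.9509e+06 * 0.00072618 / (1074.4 * 0.42514)
vel = 3.1016 m/s


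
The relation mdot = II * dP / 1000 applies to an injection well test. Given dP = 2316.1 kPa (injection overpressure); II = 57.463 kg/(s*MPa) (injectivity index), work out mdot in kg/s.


mdot = II * dP / 1000
mdot = 57.463 * 2316.1 / 1000
mdot = 133.09 kg/s


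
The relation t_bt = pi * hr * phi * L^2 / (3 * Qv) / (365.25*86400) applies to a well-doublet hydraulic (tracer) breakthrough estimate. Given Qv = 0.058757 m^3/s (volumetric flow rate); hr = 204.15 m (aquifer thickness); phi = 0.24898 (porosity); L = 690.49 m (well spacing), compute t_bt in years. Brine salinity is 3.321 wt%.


t_bt = pi * hr * phi * L^2 / (3 * Qv) / (365.25*86400)
t_bt = pi * 204.15 * 0.24898 * 690.49^2 / (3 * 0.058757) / (365.25*86400)
t_bt = 13.687 years


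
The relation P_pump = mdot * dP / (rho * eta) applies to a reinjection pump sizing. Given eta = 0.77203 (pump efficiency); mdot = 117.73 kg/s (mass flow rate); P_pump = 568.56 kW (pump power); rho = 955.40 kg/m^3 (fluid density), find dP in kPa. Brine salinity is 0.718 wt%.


dP = P_pump * rho * eta / mdot
dP = 568.56 * 955.40 * 0.77203 / 117.73
dP = 3562.1 kPa


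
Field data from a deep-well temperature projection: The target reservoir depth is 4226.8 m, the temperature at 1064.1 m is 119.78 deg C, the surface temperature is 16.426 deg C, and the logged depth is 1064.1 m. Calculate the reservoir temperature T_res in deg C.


Step 1: grad = (T_d1 - T_surf)/d1 * 1000 = (119.78 - 16.426)/1064.1 * 1000 = 97.12809 deg C/km
Step 2: T_res = T_surf + grad*d2/1000 = 16.426 + 97.12809*4226.8/1000 = 426.97 deg C
T_res = 426.97 deg C


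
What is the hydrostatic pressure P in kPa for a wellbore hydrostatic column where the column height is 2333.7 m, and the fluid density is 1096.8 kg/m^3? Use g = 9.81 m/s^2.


P = rho * g * h / 1e6
P = 1096.8 * 9.81 * 2333.7 / 1e6
P = 25.10970 MPa
Convert: 25.10970 MPa * 1000.0 = 25110 kPa
P = 25110 kPa


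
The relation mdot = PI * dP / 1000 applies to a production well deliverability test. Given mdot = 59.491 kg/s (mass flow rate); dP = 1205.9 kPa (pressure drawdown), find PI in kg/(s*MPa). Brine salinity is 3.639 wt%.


PI = mdot * 1000 / dP
PI = 59.491 * 1000 / 1205.9
PI = 49.333 kg/(s*MPa)


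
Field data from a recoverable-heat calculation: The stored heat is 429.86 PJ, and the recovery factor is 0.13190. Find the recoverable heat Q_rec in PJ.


Q_rec = Q_s * RF
Q_rec = 429.86 * 0.13190
Q_rec = 56.699 PJ


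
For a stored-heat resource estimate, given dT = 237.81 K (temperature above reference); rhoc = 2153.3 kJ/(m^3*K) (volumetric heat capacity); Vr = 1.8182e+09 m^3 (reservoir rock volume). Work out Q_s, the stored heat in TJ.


Q_s = Vr * rhoc * dT / 1e12
Q_s = 1.8182e+09 * 2153.3 * 237.81 / 1e12
Q_s = 931.0571 PJ
Convert: 931.0571 PJ * 1000.0 = 9.3106e+05 TJ
Q_s = 9.3106e+05 TJ


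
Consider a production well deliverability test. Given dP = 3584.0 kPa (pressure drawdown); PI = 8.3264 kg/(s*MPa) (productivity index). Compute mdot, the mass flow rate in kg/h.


mdot = PI * dP / 1000
mdot = 8.3264 * 3584.0 / 1000
mdot = 29.84182 kg/s
Convert: 29.84182 kg/s * 3600.0 = 1.0743e+05 kg/h
mdot = 1.0743e+05 kg/h


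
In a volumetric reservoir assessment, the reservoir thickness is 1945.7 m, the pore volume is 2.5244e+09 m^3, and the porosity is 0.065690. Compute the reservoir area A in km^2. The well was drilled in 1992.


A = Vp / (1e6 * hr * phi)
A = 2.5244e+09 / (1e6 * 1945.7 * 0.065690)
A = 19.751 km^2


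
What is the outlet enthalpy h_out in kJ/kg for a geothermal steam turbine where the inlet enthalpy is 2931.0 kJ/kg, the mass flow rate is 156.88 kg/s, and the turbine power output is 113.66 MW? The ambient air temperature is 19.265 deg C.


h_out = h_in - P * 1000 / mdot
h_out = 2931.0 - 113.66 * 1000 / 156.88
h_out = 2206.5 kJ/kg


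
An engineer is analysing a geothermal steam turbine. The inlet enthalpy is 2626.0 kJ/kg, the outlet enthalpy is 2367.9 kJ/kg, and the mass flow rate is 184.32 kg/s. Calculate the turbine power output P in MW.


P = mdot * (h_in - h_out) / 1000
P = 184.32 * (2626.0 - 2367.9) / 1000
P = 47.573 MW


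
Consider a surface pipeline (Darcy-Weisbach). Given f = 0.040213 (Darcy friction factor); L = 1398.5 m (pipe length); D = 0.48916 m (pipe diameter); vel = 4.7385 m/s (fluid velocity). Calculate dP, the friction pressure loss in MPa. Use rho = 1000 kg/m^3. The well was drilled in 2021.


dP = f * (L/D) * (rho*vel^2/2) / 1000
dP = 0.040213 * (1398.5/0.48916) * (1000*4.7385^2/2) / 1000
dP = 1290.713 kPa
Convert: 1290.713 kPa * 0.001 = 1.2907 MPa
dP = 1.2907 MPa


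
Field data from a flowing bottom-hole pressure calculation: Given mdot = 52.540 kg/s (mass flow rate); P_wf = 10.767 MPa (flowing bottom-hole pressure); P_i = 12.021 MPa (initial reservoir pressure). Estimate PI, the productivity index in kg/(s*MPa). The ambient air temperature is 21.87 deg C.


PI = mdot / (P_i - P_wf)
PI = 52.540 / (12.021 - 10.767)
PI = 41.898 kg/(s*MPa)


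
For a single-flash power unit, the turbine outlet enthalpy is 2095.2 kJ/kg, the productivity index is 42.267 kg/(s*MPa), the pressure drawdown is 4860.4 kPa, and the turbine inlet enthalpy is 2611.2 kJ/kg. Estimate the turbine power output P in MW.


Step 1: mdot = PI * dP / 1000 = 42.267 * 4860.4 / 1000 = 205.4345 kg/s
Step 2: P = mdot*(h_in - h_out)/1000 = 205.4345*(2611.2 - 2095.2)/1000 = 106.00 MW
P = 106.00 MW


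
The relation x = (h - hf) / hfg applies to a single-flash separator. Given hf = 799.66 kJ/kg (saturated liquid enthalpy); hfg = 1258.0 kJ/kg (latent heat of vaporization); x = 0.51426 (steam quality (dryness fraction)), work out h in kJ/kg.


h = hf + x * hfg
h = 799.66 + 0.51426 * 1258.0
h = 1446.6 kJ/kg


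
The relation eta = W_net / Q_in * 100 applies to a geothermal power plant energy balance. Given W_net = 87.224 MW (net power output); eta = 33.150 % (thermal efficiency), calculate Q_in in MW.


Q_in = W_net / (eta / 100)
Q_in = 87.224 / (33.150 / 100)
Q_in = 263.12 MW


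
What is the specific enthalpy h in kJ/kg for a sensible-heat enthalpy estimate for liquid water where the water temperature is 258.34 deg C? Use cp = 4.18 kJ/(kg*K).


h = cp * T
h = 4.18 * 258.34
h = 1079.9 kJ/kg


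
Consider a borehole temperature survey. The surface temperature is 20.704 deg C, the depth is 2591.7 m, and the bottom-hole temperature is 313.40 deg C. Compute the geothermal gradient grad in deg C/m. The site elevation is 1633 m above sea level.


grad = (T_d - T_surf) / d * 1000
grad = (313.40 - 20.704) / 2591.7 * 1000
grad = 112.9359 deg C/km
Convert: 112.9359 deg C/km * 0.001 = 0.11294 deg C/m
grad = 0.11294 deg C/m


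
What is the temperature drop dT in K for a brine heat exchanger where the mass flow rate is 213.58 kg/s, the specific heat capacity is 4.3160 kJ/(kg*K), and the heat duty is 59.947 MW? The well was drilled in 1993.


dT = Q * 1000 / (mdot * cp)
dT = 59.947 * 1000 / (213.58 * 4.3160)
dT = 65.032 K


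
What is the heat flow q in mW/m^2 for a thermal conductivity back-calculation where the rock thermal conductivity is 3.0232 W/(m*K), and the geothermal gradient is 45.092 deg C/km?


q = k * grad / 1000
q = 3.0232 * 45.092 / 1000
q = 0.1363221 W/m^2
Convert: 0.1363221 W/m^2 * 1000.0 = 136.32 mW/m^2
q = 136.32 mW/m^2


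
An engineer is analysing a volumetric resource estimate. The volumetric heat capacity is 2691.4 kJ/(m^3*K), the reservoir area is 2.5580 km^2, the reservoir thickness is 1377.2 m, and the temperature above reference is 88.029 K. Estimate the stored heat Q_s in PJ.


Step 1: Vr = A*1e6*hr = 2.558*1e6*1377.2 = 3.522878e+09 m^3
Step 2: Q_s = Vr*rhoc*dT/1e12 = 3.522878e+09*2691.4*88.029/1e12 = 834.64 PJ
Q_s = 834.64 PJ


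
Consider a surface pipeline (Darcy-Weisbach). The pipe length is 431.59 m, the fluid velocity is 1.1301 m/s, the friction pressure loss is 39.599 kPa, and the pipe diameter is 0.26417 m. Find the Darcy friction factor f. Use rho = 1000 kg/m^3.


f = dP*1000 / ((L/D)*(rho*vel^2/2))
f = 39.599*1000 / ((431.59/0.26417)*(1000*1.1301^2/2))
f = 0.037957


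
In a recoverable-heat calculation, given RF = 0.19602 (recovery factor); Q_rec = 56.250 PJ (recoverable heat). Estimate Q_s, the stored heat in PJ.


Q_s = Q_rec / RF
Q_s = 56.250 / 0.19602
Q_s = 286.96 PJ


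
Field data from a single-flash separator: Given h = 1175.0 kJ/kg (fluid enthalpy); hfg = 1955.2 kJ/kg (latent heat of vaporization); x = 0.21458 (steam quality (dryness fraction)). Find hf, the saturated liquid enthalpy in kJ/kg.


hf = h - x * hfg
hf = 1175.0 - 0.21458 * 1955.2
hf = 755.45 kJ/kg


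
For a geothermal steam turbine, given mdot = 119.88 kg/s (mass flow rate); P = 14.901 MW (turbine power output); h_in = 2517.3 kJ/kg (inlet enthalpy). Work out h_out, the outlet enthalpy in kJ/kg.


h_out = h_in - P * 1000 / mdot
h_out = 2517.3 - 14.901 * 1000 / 119.88
h_out = 2393.0 kJ/kg


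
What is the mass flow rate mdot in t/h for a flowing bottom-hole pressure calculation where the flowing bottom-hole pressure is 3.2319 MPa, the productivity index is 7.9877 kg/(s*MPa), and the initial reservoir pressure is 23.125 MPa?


mdot = (P_i - P_wf) * PI
mdot = (23.125 - 3.2319) * 7.9877
mdot = 158.9001 kg/s
Convert: 158.9001 kg/s * 3.6 = 572.04 t/h
mdot = 572.04 t/h


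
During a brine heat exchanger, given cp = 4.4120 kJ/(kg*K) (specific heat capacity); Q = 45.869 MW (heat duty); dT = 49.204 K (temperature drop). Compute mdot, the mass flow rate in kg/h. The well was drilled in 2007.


mdot = Q * 1000 / (cp * dT)
mdot = 45.869 * 1000 / (4.4120 * 49.204)
mdot = 211.2921 kg/s
Convert: 211.2921 kg/s * 3600.0 = 7.6065e+05 kg/h
mdot = 7.6065e+05 kg/h


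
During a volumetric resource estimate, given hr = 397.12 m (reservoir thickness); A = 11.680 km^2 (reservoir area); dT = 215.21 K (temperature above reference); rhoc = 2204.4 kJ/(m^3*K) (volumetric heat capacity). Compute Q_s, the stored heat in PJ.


Step 1: Vr = A*1e6*hr = 11.68*1e6*397.12 = 4.638362e+09 m^3
Step 2: Q_s = Vr*rhoc*dT/1e12 = 4.638362e+09*2204.4*215.21/1e12 = 2200.5 PJ
Q_s = 2200.5 PJ


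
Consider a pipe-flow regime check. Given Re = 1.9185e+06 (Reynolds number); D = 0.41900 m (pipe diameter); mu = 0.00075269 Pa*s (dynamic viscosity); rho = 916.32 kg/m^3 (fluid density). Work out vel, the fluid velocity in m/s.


vel = Re * mu / (rho * D)
vel = 1.9185e+06 * 0.00075269 / (916.32 * 0.41900)
vel = 3.7611 m/s


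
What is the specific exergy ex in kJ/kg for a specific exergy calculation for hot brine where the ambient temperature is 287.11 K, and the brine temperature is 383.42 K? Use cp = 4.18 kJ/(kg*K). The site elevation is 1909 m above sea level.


ex = cp * ((T_b - T_0) - T_0 * ln(T_b/T_0))
ex = 4.18 * ((383.42 - 287.11) - 287.11 * ln(383.42/287.11))
ex = 55.422 kJ/kg


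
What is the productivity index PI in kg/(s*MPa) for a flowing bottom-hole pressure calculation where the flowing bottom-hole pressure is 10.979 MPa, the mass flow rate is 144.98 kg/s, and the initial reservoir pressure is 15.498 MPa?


PI = mdot / (P_i - P_wf)
PI = 144.98 / (15.498 - 10.979)
PI = 32.082 kg/(s*MPa)


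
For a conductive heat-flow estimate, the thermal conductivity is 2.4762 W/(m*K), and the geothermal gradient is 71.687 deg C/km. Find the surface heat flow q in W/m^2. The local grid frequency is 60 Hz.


q = k * grad / 1000
q = 2.4762 * 71.687 / 1000
q = 0.17751 W/m^2


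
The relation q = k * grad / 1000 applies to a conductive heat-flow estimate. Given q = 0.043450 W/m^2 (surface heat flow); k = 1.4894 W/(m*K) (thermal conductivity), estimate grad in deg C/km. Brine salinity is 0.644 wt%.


grad = q * 1000 / k
grad = 0.043450 * 1000 / 1.4894
grad = 29.173 deg C/km


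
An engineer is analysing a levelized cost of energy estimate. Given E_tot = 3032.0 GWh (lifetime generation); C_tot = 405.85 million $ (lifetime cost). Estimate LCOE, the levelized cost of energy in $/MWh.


LCOE = C_tot / E_tot * 100
LCOE = 405.85 / 3032.0 * 100
LCOE = 13.38555 cents/kWh
Convert: 13.38555 cents/kWh * 10.0 = 133.86 $/MWh
LCOE = 133.86 $/MWh


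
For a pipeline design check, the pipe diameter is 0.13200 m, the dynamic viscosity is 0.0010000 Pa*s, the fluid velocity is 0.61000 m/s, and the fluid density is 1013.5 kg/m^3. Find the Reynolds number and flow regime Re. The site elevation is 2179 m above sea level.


Step 1: Re = rho*vel*D/mu = 1013.5*0.61*0.132/0.001 = 81607
Step 2: Re = 81607 > 4000, so flow is turbulent.
Re = 81607 (turbulent)


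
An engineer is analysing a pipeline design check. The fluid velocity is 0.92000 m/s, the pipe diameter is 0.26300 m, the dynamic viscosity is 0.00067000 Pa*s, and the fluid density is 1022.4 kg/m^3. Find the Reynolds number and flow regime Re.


Step 1: Re = rho*vel*D/mu = 1022.4*0.92*0.263/0.00067 = 3.6922e+05
Step 2: Re = 3.6922e+05 > 4000, so flow is turbulent.
Re = 3.6922e+05 (turbulent)


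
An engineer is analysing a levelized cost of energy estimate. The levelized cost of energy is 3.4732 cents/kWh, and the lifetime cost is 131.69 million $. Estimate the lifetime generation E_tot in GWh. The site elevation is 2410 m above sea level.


E_tot = C_tot / LCOE * 100
E_tot = 131.69 / 3.4732 * 100
E_tot = 3791.6 GWh


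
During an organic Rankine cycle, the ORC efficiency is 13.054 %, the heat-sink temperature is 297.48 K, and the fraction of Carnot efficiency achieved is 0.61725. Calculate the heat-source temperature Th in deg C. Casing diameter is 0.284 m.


Th = Tc / (1 - (eta_orc/100)/f)
Th = 297.48 / (1 - (13.054/100)/0.61725)
Th = 377.2668 K
Convert to deg C: 377.2668 - 273.15 = 104.12 deg C
Th = 104.12 deg C


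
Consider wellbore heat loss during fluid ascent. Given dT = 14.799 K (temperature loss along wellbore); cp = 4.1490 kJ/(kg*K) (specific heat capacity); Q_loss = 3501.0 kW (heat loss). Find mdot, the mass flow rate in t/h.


mdot = Q_loss / (cp * dT)
mdot = 3501.0 / (4.1490 * 14.799)
mdot = 57.01857 kg/s
Convert: 57.01857 kg/s * 3.6 = 205.27 t/h
mdot = 205.27 t/h


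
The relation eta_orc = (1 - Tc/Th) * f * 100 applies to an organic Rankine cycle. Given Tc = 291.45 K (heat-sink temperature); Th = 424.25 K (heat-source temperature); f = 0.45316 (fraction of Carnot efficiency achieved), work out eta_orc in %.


eta_orc = (1 - Tc/Th) * f * 100
eta_orc = (1 - 291.45/424.25) * 0.45316 * 100
eta_orc = 14.185 %


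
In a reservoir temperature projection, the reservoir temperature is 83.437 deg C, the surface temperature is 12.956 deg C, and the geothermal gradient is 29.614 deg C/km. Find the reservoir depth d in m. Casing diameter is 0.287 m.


d = (T_res - T_surf) / grad * 1000
d = (83.437 - 12.956) / 29.614 * 1000
d = 2380.0 m


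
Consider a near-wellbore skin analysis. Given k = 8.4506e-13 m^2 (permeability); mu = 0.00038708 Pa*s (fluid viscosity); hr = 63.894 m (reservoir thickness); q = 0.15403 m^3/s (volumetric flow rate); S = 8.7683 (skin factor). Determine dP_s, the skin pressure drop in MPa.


dP_s = S * q * mu / (2*pi*k*hr) / 1000
dP_s = 8.7683 * 0.15403 * 0.00038708 / (2*pi*8.4506e-13*63.894) / 1000
dP_s = 1540.969 kPa
Convert: 1540.969 kPa * 0.001 = 1.5410 MPa
dP_s = 1.5410 MPa


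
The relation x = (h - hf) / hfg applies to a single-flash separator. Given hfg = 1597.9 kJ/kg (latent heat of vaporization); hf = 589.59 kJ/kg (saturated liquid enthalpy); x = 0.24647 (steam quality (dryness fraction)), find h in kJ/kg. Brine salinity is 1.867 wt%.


h = hf + x * hfg
h = 589.59 + 0.24647 * 1597.9
h = 983.42 kJ/kg


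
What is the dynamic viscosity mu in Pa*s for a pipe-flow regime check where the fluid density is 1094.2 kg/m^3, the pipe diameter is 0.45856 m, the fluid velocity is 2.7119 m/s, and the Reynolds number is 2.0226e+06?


mu = rho * vel * D / Re
mu = 1094.2 * 2.7119 * 0.45856 / 2.0226e+06
mu = 0.00067275 Pa*s


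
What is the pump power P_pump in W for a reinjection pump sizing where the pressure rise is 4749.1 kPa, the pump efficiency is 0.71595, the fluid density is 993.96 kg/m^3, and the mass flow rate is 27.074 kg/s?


P_pump = mdot * dP / (rho * eta)
P_pump = 27.074 * 4749.1 / (993.96 * 0.71595)
P_pump = 180.6809 kW
Convert: 180.6809 kW * 1000.0 = 1.8068e+05 W
P_pump = 1.8068e+05 W


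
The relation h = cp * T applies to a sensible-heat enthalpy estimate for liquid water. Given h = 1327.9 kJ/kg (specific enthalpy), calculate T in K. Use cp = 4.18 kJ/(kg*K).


T = h / cp
T = 1327.9 / 4.18
T = 317.6794 deg C
Convert to K: 317.6794 + 273.15 = 590.83 K
T = 590.83 K


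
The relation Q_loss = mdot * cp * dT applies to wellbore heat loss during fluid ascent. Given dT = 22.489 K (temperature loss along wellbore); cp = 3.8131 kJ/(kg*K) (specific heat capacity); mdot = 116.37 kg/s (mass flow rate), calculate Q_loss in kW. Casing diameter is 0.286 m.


Q_loss = mdot * cp * dT
Q_loss = 116.37 * 3.8131 * 22.489
Q_loss = 9979.1 kW


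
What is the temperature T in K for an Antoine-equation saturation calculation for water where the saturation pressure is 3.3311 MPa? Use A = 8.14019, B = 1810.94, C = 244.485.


T = B / (A - log10(P_sat * 760 / 0.101325)) - C
T = 1810.94 / (8.14019 - log10(3.3311 * 760 / 0.101325)) - 244.485
T = 239.3994 deg C
Convert to K: 239.3994 + 273.15 = 512.55 K
T = 512.55 K


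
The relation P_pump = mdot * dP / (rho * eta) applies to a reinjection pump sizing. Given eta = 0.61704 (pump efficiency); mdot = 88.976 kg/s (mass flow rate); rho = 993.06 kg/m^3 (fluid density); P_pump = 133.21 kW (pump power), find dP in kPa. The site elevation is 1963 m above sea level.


dP = P_pump * rho * eta / mdot
dP = 133.21 * 993.06 * 0.61704 / 88.976
dP = 917.39 kPa


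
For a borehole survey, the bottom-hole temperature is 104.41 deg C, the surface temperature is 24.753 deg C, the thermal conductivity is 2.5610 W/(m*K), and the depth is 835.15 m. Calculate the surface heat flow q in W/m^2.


Step 1: grad = (T_d - T_surf)/d * 1000 = (104.41 - 24.753)/835.15 * 1000 = 95.38047 deg C/km
Step 2: q = k * grad / 1000 = 2.561 * 95.38047 / 1000 = 0.24427 W/m^2
q = 0.24427 W/m^2


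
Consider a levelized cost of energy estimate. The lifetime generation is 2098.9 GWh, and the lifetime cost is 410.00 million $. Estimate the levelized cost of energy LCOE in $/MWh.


LCOE = C_tot / E_tot * 100
LCOE = 410.00 / 2098.9 * 100
LCOE = 19.53404 cents/kWh
Convert: 19.53404 cents/kWh * 10.0 = 195.34 $/MWh
LCOE = 195.34 $/MWh


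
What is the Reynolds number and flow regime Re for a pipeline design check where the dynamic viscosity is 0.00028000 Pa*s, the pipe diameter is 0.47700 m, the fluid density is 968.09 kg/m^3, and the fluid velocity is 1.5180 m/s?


Step 1: Re = rho*vel*D/mu = 968.09*1.518*0.477/0.00028 = 2.5035e+06
Step 2: Re = 2.5035e+06 > 4000, so flow is turbulent.
Re = 2.5035e+06 (turbulent)


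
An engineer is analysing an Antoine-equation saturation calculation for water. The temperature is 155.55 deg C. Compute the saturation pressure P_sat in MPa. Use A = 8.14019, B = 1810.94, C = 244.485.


P_sat = 10^(A - B/(C + T)) / 760 * 0.101325
P_sat = 10^(8.14019 - 1810.94/(244.485 + 155.55)) / 760 * 0.101325
P_sat = 0.54719 MPa


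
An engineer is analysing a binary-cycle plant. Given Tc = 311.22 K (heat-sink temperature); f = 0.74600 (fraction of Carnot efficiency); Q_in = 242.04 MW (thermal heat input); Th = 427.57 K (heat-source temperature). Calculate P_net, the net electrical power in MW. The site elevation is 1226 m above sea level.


Step 1: eta = (1 - Tc/Th)*f = (1 - 311.22/427.57)*0.746 = 0.2030009
Step 2: P_net = eta * Q_in = 0.2030009 * 242.04 = 49.134 MW
P_net = 49.134 MW


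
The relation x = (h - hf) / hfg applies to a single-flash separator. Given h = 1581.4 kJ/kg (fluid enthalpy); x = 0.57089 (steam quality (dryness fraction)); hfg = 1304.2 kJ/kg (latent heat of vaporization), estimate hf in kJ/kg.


hf = h - x * hfg
hf = 1581.4 - 0.57089 * 1304.2
hf = 836.85 kJ/kg


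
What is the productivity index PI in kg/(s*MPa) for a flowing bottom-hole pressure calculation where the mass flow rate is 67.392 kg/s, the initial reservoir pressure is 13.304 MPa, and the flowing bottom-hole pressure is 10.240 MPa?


PI = mdot / (P_i - P_wf)
PI = 67.392 / (13.304 - 10.240)
PI = 21.995 kg/(s*MPa)


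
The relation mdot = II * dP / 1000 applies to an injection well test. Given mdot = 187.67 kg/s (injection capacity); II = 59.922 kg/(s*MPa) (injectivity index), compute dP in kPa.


dP = mdot * 1000 / II
dP = 187.67 * 1000 / 59.922
dP = 3131.9 kPa


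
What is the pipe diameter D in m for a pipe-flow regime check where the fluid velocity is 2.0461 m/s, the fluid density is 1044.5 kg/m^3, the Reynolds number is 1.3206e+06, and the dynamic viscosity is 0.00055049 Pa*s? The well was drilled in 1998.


D = Re * mu / (rho * vel)
D = 1.3206e+06 * 0.00055049 / (1044.5 * 2.0461)
D = 0.34016 m


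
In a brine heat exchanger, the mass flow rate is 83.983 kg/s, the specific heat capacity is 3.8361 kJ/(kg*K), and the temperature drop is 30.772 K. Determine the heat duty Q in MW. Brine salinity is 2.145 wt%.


Q = mdot * cp * dT / 1000
Q = 83.983 * 3.8361 * 30.772 / 1000
Q = 9.9137 MW


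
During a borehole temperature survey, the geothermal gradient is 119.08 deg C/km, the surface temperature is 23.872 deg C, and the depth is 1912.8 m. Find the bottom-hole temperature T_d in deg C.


T_d = T_surf + grad * d / 1000
T_d = 23.872 + 119.08 * 1912.8 / 1000
T_d = 251.65 deg C


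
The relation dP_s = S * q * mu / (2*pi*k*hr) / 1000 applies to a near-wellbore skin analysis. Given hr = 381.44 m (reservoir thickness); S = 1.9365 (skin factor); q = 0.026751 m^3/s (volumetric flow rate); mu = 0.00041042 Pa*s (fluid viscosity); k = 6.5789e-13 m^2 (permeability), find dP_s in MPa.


dP_s = S * q * mu / (2*pi*k*hr) / 1000
dP_s = 1.9365 * 0.026751 * 0.00041042 / (2*pi*6.5789e-13*381.44) / 1000
dP_s = 13.48425 kPa
Convert: 13.48425 kPa * 0.001 = 0.013484 MPa
dP_s = 0.013484 MPa


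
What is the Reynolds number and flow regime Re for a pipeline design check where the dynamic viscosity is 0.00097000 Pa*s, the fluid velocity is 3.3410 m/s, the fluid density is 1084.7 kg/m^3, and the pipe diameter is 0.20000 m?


Step 1: Re = rho*vel*D/mu = 1084.7*3.341*0.2/0.00097 = 7.4721e+05
Step 2: Re = 7.4721e+05 > 4000, so flow is turbulent.
Re = 7.4721e+05 (turbulent)


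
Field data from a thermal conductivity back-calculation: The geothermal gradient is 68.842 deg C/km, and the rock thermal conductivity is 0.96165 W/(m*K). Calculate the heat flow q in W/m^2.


q = k * grad / 1000
q = 0.96165 * 68.842 / 1000
q = 0.066202 W/m^2


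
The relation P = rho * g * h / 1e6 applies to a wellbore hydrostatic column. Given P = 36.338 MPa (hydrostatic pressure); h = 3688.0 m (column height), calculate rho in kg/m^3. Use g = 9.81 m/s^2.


rho = P * 1e6 / (g * h)
rho = 36.338 * 1e6 / (9.81 * 3688.0)
rho = 1004.4 kg/m^3


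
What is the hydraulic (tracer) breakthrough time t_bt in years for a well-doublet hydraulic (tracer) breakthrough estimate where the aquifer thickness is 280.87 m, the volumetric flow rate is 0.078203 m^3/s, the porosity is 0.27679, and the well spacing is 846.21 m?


t_bt = pi * hr * phi * L^2 / (3 * Qv) / (365.25*86400)
t_bt = pi * 280.87 * 0.27679 * 846.21^2 / (3 * 0.078203) / (365.25*86400)
t_bt = 23.622 years


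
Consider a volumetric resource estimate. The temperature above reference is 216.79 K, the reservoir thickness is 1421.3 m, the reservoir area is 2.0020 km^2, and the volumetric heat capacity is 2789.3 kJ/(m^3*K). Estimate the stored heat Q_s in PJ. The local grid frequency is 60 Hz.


Step 1: Vr = A*1e6*hr = 2.002*1e6*1421.3 = 2.845443e+09 m^3
Step 2: Q_s = Vr*rhoc*dT/1e12 = 2.845443e+09*2789.3*216.79/1e12 = 1720.6 PJ
Q_s = 1720.6 PJ


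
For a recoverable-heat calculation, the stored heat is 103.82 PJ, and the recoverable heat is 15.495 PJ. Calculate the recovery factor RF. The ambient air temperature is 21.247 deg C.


RF = Q_rec / Q_s
RF = 15.495 / 103.82
RF = 0.14925


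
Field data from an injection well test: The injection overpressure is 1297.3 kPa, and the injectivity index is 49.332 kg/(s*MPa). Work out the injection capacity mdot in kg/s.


mdot = II * dP / 1000
mdot = 49.332 * 1297.3 / 1000
mdot = 63.998 kg/s


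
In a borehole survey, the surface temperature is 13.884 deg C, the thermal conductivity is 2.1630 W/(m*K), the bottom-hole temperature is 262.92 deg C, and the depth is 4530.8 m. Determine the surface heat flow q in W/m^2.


Step 1: grad = (T_d - T_surf)/d * 1000 = (262.92 - 13.884)/4530.8 * 1000 = 54.96513 deg C/km
Step 2: q = k * grad / 1000 = 2.163 * 54.96513 / 1000 = 0.11889 W/m^2
q = 0.11889 W/m^2


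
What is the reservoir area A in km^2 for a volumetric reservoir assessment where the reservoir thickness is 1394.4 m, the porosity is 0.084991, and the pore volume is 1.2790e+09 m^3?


A = Vp / (1e6 * hr * phi)
A = 1.2790e+09 / (1e6 * 1394.4 * 0.084991)
A = 10.792 km^2


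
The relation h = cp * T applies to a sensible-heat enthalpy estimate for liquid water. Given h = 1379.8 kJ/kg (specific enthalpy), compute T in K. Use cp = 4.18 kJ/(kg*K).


T = h / cp
T = 1379.8 / 4.18
T = 330.0957 deg C
Convert to K: 330.0957 + 273.15 = 603.25 K
T = 603.25 K


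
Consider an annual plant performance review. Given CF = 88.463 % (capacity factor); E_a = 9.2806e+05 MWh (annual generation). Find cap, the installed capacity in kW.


cap = E_a / (CF/100 * 8760)
cap = 9.2806e+05 / (88.463/100 * 8760)
cap = 119.7596 MW
Convert: 119.7596 MW * 1000.0 = 1.1976e+05 kW
cap = 1.1976e+05 kW


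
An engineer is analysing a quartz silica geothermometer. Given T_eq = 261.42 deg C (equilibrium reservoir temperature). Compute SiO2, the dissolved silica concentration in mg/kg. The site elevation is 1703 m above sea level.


SiO2 = 10^(5.19 - 1309/(T_eq + 273.15))
SiO2 = 10^(5.19 - 1309/(261.42 + 273.15))
SiO2 = 551.19 mg/kg


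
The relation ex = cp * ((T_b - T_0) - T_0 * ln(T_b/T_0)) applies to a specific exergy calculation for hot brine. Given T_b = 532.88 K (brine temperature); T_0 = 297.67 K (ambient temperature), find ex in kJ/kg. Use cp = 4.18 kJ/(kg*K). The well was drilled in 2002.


ex = cp * ((T_b - T_0) - T_0 * ln(T_b/T_0))
ex = 4.18 * ((532.88 - 297.67) - 297.67 * ln(532.88/297.67))
ex = 258.63 kJ/kg


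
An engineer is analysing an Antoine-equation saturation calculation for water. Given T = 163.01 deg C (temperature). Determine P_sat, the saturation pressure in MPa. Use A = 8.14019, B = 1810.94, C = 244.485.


P_sat = 10^(A - B/(C + T)) / 760 * 0.101325
P_sat = 10^(8.14019 - 1810.94/(244.485 + 163.01)) / 760 * 0.101325
P_sat = 0.66224 MPa


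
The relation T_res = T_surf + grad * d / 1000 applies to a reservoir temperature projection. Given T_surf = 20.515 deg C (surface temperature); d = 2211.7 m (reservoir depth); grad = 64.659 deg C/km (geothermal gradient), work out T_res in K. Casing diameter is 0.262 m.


T_res = T_surf + grad * d / 1000
T_res = 20.515 + 64.659 * 2211.7 / 1000
T_res = 163.5213 deg C
Convert to K: 163.5213 + 273.15 = 436.67 K
T_res = 436.67 K


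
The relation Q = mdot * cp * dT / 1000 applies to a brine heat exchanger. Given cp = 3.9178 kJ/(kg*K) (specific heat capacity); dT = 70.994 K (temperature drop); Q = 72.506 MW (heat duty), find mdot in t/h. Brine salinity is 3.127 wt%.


mdot = Q * 1000 / (cp * dT)
mdot = 72.506 * 1000 / (3.9178 * 70.994)
mdot = 260.6814 kg/s
Convert: 260.6814 kg/s * 3.6 = 938.45 t/h
mdot = 938.45 t/h


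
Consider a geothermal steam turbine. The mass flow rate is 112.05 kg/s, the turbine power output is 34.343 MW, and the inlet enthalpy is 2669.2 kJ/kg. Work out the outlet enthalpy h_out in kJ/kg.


h_out = h_in - P * 1000 / mdot
h_out = 2669.2 - 34.343 * 1000 / 112.05
h_out = 2362.7 kJ/kg


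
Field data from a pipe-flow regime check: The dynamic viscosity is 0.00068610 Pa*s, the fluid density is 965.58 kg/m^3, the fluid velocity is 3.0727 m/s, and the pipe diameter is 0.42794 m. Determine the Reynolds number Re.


Re = rho * vel * D / mu
Re = 965.58 * 3.0727 * 0.42794 / 0.00068610
Re = 1.8506e+06


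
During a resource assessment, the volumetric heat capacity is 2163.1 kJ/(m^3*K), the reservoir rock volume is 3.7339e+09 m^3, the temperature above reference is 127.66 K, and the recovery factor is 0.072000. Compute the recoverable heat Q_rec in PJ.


Step 1: Q_s = Vr*rhoc*dT/1e12 = 3.7339e+09*2163.1*127.66/1e12 = 1031.084 PJ
Step 2: Q_rec = Q_s * RF = 1031.084 * 0.072 = 74.238 PJ
Q_rec = 74.238 PJ


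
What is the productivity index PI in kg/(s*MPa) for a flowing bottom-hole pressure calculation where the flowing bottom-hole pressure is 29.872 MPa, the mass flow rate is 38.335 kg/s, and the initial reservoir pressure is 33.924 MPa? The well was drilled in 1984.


PI = mdot / (P_i - P_wf)
PI = 38.335 / (33.924 - 29.872)
PI = 9.4608 kg/(s*MPa)


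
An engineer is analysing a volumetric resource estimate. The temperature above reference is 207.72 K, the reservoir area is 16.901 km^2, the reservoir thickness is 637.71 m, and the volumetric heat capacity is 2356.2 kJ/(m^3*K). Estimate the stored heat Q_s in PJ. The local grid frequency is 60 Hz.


Step 1: Vr = A*1e6*hr = 16.901*1e6*637.71 = 1.077794e+10 m^3
Step 2: Q_s = Vr*rhoc*dT/1e12 = 1.077794e+10*2356.2*207.72/1e12 = 5275.0 PJ
Q_s = 5275.0 PJ


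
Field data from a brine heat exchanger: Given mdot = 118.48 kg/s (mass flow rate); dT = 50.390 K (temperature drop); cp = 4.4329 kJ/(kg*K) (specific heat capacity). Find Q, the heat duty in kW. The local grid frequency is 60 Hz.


Q = mdot * cp * dT / 1000
Q = 118.48 * 4.4329 * 50.390 / 1000
Q = 26.46533 MW
Convert: 26.46533 MW * 1000.0 = 26465 kW
Q = 26465 kW


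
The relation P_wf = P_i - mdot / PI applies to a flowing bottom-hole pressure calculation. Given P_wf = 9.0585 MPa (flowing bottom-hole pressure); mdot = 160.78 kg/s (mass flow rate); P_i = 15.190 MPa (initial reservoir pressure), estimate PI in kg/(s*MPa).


PI = mdot / (P_i - P_wf)
PI = 160.78 / (15.190 - 9.0585)
PI = 26.222 kg/(s*MPa)


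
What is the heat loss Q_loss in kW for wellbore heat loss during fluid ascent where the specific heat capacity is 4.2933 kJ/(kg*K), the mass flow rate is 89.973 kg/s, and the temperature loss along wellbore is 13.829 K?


Q_loss = mdot * cp * dT
Q_loss = 89.973 * 4.2933 * 13.829
Q_loss = 5341.9 kW


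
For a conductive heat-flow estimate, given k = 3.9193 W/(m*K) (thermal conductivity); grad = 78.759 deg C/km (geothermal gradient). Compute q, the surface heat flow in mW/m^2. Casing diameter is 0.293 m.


q = k * grad / 1000
q = 3.9193 * 78.759 / 1000
q = 0.3086801 W/m^2
Convert: 0.3086801 W/m^2 * 1000.0 = 308.68 mW/m^2
q = 308.68 mW/m^2


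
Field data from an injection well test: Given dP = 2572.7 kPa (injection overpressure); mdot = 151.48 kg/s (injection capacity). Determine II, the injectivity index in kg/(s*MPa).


II = mdot * 1000 / dP
II = 151.48 * 1000 / 2572.7
II = 58.880 kg/(s*MPa)


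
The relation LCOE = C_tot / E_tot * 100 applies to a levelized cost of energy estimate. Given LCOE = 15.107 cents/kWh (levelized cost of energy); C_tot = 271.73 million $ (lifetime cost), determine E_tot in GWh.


E_tot = C_tot / LCOE * 100
E_tot = 271.73 / 15.107 * 100
E_tot = 1798.7 GWh


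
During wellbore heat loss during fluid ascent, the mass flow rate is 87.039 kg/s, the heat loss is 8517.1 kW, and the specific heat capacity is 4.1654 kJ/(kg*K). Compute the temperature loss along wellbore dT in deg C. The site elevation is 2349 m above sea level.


dT = Q_loss / (mdot * cp)
dT = 8517.1 / (87.039 * 4.1654)
dT = 23.49206 K
Convert (temperature difference, 1 K = 1 deg C): 23.49206 K = 23.49206 deg C
dT = 23.492 deg C


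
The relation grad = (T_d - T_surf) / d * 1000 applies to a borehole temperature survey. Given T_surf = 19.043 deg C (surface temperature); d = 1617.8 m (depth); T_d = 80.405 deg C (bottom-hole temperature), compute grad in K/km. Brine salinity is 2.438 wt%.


grad = (T_d - T_surf) / d * 1000
grad = (80.405 - 19.043) / 1617.8 * 1000
grad = 37.92929 deg C/km
Convert: 37.92929 deg C/km * 1.0 = 37.929 K/km
grad = 37.929 K/km


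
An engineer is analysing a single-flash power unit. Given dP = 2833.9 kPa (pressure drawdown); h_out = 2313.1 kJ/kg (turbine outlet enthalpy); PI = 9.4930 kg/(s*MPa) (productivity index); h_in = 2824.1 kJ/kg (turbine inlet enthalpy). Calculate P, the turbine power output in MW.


Step 1: mdot = PI * dP / 1000 = 9.493 * 2833.9 / 1000 = 26.90221 kg/s
Step 2: P = mdot*(h_in - h_out)/1000 = 26.90221*(2824.1 - 2313.1)/1000 = 13.747 MW
P = 13.747 MW


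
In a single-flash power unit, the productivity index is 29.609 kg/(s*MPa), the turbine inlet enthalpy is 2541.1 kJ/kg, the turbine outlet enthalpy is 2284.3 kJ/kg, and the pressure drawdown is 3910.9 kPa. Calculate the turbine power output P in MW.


Step 1: mdot = PI * dP / 1000 = 29.609 * 3910.9 / 1000 = 115.7978 kg/s
Step 2: P = mdot*(h_in - h_out)/1000 = 115.7978*(2541.1 - 2284.3)/1000 = 29.737 MW
P = 29.737 MW
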